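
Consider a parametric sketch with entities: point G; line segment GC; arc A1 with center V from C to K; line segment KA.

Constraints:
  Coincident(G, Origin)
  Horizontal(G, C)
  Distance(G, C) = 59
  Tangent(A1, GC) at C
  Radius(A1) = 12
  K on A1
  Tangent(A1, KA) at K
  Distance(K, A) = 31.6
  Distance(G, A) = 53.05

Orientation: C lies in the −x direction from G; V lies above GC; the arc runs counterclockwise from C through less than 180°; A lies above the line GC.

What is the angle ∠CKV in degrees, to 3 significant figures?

54.7°

Checks: ∠(VC, CG) = 90.00° ✓; |VC| = 12.00 ✓; |VK| = 12.00 ✓; ∠(VK, KA) = 90.00° ✓; |KA| = 31.60 ✓; |GA| = 53.05 ✓.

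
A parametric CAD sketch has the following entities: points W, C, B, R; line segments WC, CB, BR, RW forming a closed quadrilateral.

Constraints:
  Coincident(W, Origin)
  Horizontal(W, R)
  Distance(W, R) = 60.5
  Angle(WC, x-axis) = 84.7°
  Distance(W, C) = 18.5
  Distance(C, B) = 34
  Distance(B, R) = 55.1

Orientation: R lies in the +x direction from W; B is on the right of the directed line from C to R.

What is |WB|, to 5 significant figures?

16.845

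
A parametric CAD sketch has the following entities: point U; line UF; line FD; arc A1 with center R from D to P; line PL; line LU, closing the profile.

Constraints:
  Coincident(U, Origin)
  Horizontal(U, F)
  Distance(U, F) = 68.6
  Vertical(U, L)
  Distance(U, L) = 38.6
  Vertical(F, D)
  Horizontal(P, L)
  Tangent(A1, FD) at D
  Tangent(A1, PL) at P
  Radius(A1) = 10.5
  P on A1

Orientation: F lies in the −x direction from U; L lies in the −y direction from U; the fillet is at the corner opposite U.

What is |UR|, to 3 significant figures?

64.5

U is at the origin; UF is horizontal with |UF| = 68.6 and F on the −x side, so F = (-68.6, 0.00). U and L share the same x with |UL| = 38.6 and L on the −y side, so L = (0.00, -38.6). The virtual corner opposite U is at (-68.6, -38.6). The tangent condition forces RD to be normal to FD and tangency of A1 to PL means the radius RP is perpendicular to PL, with radius 10.5, so the center R sits 10.5 in from both sides at R = (-58.1, -28.1). Then |UR| = |R − U| = 64.5.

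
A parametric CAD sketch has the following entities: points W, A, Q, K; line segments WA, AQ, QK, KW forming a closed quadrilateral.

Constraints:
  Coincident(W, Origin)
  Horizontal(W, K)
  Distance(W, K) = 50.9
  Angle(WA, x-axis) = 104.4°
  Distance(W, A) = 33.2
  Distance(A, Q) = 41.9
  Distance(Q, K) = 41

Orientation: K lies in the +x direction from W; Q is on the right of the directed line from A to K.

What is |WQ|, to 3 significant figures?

11.6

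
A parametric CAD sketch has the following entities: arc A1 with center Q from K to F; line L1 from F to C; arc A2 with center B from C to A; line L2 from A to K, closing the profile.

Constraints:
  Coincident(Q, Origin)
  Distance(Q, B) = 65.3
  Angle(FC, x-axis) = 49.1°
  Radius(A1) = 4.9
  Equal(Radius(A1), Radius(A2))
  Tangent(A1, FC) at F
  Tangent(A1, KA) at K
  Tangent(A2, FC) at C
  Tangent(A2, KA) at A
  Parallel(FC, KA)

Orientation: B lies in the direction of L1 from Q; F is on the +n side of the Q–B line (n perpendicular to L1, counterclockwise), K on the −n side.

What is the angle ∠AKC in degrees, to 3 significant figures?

8.54°

The slot axis is L1's direction at 49.1°, so u = (cos 49.1°, sin 49.1°) = (0.655, 0.756) and n = (−sin 49.1°, cos 49.1°) = (-0.756, 0.655). Q is at the origin and B lies 65.3 along u from Q, so B = 65.3·u = (42.8, 49.4). Tangency of A1 to both parallel lines with radius 4.9 puts F and K at Q ± 4.9·n: F = (-3.70, 3.21), K = (3.70, -3.21). Equal radii place C and A the same way about B: C = B + 4.9·n = (39.1, 52.6), A = B − 4.9·n = (46.5, 46.1). Then cos ∠AKC = KA·KC / (|KA||KC|), giving 8.54°.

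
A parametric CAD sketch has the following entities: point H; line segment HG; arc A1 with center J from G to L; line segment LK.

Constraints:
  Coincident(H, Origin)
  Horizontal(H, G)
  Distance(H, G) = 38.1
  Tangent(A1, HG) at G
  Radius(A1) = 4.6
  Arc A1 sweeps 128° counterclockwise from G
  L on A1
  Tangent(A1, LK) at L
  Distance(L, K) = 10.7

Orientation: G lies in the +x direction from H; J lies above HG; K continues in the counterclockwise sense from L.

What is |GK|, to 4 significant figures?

16.14

H is at the origin; H and G share the same y with |HG| = 38.1 and G on the +x side, so G = (38.10, 0.000). Tangency of A1 to HG means the radius JG is perpendicular to HG, so J = G + (0, 4.6) = (38.10, 4.600). On A1, G sits at bearing -90° from J; a 128° counterclockwise sweep puts L at bearing 38°, so L = J + 4.6·(cos 38°, sin 38°) = (41.72, 7.432). A1 meets LK tangentially, so JL is at right angles to LK, so LK runs along (−sin 38°, cos 38°); with |LK| = 10.7, K = (35.14, 15.86). Then |GK| = |K − G| = 16.14.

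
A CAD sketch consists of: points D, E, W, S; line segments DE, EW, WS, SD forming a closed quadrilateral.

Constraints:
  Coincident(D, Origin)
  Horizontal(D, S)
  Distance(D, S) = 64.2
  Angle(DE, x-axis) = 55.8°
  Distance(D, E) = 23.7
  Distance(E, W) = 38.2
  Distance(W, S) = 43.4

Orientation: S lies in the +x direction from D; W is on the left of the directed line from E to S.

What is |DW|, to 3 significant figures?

60.6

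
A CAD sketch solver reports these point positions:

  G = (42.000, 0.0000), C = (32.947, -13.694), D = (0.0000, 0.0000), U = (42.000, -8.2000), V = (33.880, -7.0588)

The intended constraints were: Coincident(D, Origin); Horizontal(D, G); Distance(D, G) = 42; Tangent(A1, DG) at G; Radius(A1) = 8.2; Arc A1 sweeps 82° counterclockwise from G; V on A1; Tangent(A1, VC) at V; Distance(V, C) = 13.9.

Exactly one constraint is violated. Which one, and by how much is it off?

Distance(V, C) = 13.9 — off by 7.20.

D = (0.00, 0.00) ✓; D.y = 0.00, G.y = 0.00 ✓; |DG| = 42.00 ✓; ∠(UG, GD) = 90.00° ✓; |UG| = 8.200 ✓; bearing(U→V) − bearing(U→G) = 82.00° ✓; |UV| = 8.200 ✓; ∠(UV, VC) = 90.00° ✓; |VC| = 6.700 ✗.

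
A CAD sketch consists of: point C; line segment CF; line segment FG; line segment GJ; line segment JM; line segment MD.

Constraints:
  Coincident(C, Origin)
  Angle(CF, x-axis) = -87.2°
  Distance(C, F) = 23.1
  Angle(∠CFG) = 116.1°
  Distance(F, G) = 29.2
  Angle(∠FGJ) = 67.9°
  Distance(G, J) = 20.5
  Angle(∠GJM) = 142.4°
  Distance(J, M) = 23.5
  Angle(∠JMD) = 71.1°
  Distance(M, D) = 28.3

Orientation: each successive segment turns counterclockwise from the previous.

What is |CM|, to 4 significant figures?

15.20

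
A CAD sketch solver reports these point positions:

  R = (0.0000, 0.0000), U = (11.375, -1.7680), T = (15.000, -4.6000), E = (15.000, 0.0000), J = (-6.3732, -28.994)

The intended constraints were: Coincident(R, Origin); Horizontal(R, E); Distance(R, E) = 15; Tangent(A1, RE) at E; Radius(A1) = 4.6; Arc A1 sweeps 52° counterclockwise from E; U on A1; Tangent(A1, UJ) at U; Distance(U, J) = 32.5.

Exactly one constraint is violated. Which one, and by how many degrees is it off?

Tangent(A1, UJ) at U — off by 4.90°.

R = (0.00, 0.00) ✓; R.y = 0.00, E.y = 0.00 ✓; |RE| = 15.00 ✓; ∠(TE, ER) = 90.00° ✓; |TE| = 4.600 ✓; bearing(T→U) − bearing(T→E) = 52.00° ✓; |TU| = 4.600 ✓; ∠(TU, UJ) = 85.10° ✗; |UJ| = 32.50 ✓.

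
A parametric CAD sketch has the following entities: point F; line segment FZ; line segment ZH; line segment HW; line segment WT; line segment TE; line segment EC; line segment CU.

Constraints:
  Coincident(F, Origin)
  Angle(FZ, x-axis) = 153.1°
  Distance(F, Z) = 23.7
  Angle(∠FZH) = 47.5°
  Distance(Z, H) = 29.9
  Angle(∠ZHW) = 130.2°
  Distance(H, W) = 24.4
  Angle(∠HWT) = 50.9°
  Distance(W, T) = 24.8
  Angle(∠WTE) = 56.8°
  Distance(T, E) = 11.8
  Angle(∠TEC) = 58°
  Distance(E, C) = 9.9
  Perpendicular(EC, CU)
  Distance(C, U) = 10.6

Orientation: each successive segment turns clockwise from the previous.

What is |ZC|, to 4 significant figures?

36.25

F is at the origin; FZ runs at 153.1° with length 23.7, so Z = (-21.14, 10.72). ∠FZH = 47.5° gives ZH at 20.60° from the x-axis; with |ZH| = 29.9, H = (6.853, 21.24). ∠ZHW = 130.2° gives HW at -29.20° from the x-axis; with |HW| = 24.4, W = (28.15, 9.339). ∠HWT = 50.9° gives WT at -158.3° from the x-axis; with |WT| = 24.8, T = (5.109, 0.1693). ∠WTE = 56.8° gives TE at 78.50° from the x-axis; with |TE| = 11.8, E = (7.462, 11.73). ∠TEC = 58.0° gives EC at -43.50° from the x-axis; with |EC| = 9.9, C = (14.64, 4.918). Then |ZC| = |C − Z| = 36.25.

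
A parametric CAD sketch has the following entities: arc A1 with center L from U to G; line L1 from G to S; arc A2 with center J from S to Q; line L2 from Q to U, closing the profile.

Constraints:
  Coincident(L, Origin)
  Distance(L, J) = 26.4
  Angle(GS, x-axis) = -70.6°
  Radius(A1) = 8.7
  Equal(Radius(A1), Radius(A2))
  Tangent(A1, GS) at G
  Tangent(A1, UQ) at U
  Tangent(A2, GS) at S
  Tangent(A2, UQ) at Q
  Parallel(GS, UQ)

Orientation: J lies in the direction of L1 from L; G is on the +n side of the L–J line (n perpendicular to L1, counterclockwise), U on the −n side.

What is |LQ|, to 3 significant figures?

27.8

Tangency of A1 to both parallel lines with radius 8.7 puts G and U at L ± 8.7·n: G = (8.21, 2.89), U = (-8.21, -2.89). Equal radii place S and Q the same way about J: S = J + 8.7·n = (17.0, -22.0), Q = J − 8.7·n = (0.563, -27.8). Then |LQ| = |Q − L| = 27.8.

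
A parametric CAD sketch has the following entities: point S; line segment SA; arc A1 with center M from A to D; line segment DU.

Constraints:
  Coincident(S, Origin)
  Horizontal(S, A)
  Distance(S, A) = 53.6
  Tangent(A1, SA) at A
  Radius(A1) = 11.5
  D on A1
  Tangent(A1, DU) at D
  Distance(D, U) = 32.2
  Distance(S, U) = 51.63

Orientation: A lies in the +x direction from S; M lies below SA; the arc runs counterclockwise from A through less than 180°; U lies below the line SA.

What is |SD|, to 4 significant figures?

43.36

S is at the origin; S and A share the same y with |SA| = 53.6 and A on the +x side, so A = (53.60, 0.000). A1 meets SA tangentially, so MA is at right angles to SA, so M = A + (0, -11.5) = (53.60, -11.50). Since MD ⟂ DU (tangency), |MU| = √(11.5² + 32.2²) = 34.19 regardless of where D sits on A1. So U lies on both circle(S, 51.63) and circle(M, 34.19); the below-SA intersection is U = (33.58, -39.22). D is the foot of the tangent from U: D = (42.56, -8.294).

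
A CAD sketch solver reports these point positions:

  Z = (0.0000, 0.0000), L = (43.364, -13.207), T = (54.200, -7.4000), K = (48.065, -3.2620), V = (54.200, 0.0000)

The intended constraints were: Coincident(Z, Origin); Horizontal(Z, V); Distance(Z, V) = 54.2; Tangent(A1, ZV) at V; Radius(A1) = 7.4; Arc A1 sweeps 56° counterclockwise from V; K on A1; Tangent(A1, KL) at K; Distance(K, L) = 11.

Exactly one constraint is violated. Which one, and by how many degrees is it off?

Tangent(A1, KL) at K — off by 8.70°.

Z = (0.00, 0.00) ✓; Z.y = 0.00, V.y = 0.00 ✓; |ZV| = 54.20 ✓; ∠(TV, VZ) = 90.00° ✓; |TV| = 7.400 ✓; bearing(T→K) − bearing(T→V) = 56.00° ✓; |TK| = 7.400 ✓; ∠(TK, KL) = 81.30° ✗; |KL| = 11.00 ✓.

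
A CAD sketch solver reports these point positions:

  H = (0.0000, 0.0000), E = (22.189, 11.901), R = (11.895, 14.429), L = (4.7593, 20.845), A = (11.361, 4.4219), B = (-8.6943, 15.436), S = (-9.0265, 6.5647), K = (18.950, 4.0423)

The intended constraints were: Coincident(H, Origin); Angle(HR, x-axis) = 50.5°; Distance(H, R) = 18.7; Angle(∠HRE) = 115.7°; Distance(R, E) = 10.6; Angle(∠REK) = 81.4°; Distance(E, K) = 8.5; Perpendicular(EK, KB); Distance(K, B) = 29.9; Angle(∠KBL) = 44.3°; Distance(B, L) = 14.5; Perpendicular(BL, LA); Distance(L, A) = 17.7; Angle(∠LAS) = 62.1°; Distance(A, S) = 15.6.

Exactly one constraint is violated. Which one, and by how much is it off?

Distance(A, S) = 15.6 — off by 4.90.

H = (0.00, 0.00) ✓; HR at 50.50° ✓; |HR| = 18.70 ✓; ∠HRE = 115.7° ✓; |RE| = 10.60 ✓; ∠REK = 81.40° ✓; |EK| = 8.500 ✓; ∠(EK, KB) = 90.00° ✓; |KB| = 29.90 ✓; ∠KBL = 44.30° ✓; |BL| = 14.50 ✓; ∠(BL, LA) = 90.00° ✓; |LA| = 17.70 ✓; ∠LAS = 62.10° ✓; |AS| = 20.50 ✗.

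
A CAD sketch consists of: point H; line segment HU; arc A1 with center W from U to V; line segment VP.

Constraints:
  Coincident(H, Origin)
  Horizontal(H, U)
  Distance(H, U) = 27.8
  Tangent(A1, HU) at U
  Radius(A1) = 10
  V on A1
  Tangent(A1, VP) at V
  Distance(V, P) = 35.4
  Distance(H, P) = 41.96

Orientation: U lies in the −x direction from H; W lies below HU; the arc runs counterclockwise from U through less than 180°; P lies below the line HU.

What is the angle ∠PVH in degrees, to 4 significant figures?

68.87°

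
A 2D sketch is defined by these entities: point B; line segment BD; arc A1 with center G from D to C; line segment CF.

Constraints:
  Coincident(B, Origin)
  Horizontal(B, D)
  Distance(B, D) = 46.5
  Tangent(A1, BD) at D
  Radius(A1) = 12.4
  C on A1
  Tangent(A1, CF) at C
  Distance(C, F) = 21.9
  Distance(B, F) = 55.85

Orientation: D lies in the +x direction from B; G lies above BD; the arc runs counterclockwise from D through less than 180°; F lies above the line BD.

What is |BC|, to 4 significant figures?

59.56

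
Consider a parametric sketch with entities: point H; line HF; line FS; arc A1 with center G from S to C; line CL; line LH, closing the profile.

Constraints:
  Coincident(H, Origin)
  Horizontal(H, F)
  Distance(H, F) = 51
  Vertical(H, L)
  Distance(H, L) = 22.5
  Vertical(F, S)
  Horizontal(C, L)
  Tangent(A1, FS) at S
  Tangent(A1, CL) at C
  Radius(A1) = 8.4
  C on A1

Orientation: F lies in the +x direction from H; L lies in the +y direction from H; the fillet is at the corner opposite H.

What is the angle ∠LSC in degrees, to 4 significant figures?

35.65°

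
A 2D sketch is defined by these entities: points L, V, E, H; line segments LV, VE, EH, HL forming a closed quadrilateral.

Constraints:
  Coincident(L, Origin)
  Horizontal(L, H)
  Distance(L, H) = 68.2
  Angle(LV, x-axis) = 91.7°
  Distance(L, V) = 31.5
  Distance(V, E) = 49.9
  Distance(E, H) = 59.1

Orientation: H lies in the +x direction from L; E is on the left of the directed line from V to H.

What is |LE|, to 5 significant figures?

69.304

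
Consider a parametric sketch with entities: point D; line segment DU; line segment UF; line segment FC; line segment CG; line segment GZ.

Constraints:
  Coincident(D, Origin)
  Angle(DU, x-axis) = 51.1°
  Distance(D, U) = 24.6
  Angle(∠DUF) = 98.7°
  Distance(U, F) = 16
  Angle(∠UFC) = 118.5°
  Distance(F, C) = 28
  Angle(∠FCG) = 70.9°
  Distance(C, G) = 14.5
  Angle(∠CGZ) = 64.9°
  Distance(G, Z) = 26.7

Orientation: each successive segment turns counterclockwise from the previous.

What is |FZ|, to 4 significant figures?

6.408

D is at the origin; DU runs at 51.1° with length 24.6, so U = (15.45, 19.14). ∠DUF = 98.7° gives UF at 132.4° from the x-axis; with |UF| = 16.0, F = (4.659, 30.96). ∠UFC = 118.5° gives FC at -166.1° from the x-axis; with |FC| = 28.0, C = (-22.52, 24.23). ∠FCG = 70.9° gives CG at -57.00° from the x-axis; with |CG| = 14.5, G = (-14.62, 12.07). ∠CGZ = 64.9° gives GZ at 58.10° from the x-axis; with |GZ| = 26.7, Z = (-0.5144, 34.74). Then |FZ| = |Z − F| = 6.408.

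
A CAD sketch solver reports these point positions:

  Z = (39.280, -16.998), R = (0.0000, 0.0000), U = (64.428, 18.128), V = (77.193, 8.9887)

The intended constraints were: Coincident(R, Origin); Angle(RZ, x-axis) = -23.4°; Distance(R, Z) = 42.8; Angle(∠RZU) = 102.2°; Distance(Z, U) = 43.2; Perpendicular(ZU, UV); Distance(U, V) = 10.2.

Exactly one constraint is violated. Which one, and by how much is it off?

Distance(U, V) = 10.2 — off by 5.50.

R = (0.00, 0.00) ✓; RZ at -23.40° ✓; |RZ| = 42.80 ✓; ∠RZU = 102.2° ✓; |ZU| = 43.20 ✓; ∠(ZU, UV) = 90.00° ✓; |UV| = 15.70 ✗.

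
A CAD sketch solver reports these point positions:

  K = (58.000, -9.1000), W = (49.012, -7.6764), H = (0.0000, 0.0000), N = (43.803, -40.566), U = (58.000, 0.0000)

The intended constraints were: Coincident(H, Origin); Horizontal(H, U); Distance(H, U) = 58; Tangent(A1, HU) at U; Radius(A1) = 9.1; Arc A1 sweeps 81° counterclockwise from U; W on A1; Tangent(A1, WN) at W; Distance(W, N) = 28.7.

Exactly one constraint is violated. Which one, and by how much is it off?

Distance(W, N) = 28.7 — off by 4.60.

H = (0.00, 0.00) ✓; H.y = 0.00, U.y = 0.00 ✓; |HU| = 58.00 ✓; ∠(KU, UH) = 90.00° ✓; |KU| = 9.100 ✓; bearing(K→W) − bearing(K→U) = 81.00° ✓; |KW| = 9.100 ✓; ∠(KW, WN) = 90.00° ✓; |WN| = 33.30 ✗.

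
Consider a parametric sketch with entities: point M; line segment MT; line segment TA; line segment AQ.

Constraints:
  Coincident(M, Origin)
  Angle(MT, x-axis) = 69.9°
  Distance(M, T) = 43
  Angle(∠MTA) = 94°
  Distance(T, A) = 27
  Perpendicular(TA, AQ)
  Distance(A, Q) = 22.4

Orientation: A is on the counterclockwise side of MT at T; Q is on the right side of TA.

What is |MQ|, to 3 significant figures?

71.9

M is at the origin; MT runs at 69.9° with length 43.0, so T = 43.0·(cos 69.9°, sin 69.9°) = (14.8, 40.4). ∠MTA = 94.0°, so TA runs at 69.9° + (180° − 94.0°) = 156° from the x-axis; with |TA| = 27.0, A = T + 27.0·(cos 156°, sin 156°) = (-9.87, 51.4). The perpendicularity gives AQ at right angles to TA; with |AQ| = 22.4 on the right of TA, Q = A + 22.4·(0.408, 0.913) = (-0.723, 71.9). Then |MQ| = |Q − M| = 71.9.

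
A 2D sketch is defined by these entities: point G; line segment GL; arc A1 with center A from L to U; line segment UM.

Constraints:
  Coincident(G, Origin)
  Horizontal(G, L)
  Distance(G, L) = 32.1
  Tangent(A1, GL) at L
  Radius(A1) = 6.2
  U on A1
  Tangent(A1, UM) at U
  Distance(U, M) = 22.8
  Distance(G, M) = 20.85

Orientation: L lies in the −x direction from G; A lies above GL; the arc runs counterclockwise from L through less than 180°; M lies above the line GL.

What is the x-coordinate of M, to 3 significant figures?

-11.3

G is at the origin; GL is horizontal with |GL| = 32.1 and L on the −x side, so L = (-32.1, 0.00). Tangency of A1 to GL means the radius AL is perpendicular to GL, so A = L + (0, 6.2) = (-32.1, 6.20). Since AU ⟂ UM (tangency), |AM| = √(6.2² + 22.8²) = 23.6 regardless of where U sits on A1. So M lies on both circle(G, 20.85) and circle(A, 23.6); the above-GL intersection is M = (-11.3, 17.5). U is the foot of the tangent from M: U = (-27.8, 1.72).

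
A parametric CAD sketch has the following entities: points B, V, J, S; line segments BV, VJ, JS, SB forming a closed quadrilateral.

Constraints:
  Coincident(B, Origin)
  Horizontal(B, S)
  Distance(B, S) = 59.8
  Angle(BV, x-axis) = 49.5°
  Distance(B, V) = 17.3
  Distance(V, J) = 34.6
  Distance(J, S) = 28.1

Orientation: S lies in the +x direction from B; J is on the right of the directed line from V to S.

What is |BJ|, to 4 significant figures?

36.73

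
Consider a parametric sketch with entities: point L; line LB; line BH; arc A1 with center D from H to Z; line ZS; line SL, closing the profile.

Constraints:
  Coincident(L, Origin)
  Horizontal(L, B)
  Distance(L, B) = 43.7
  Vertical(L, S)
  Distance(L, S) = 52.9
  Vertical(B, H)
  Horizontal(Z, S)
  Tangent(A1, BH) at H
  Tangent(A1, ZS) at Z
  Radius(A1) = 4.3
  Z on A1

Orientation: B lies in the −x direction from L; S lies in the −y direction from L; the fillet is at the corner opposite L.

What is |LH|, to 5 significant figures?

65.358

The virtual corner opposite L is at (-43.700, -52.900). A1 meets BH tangentially, so DH is at right angles to BH and since A1 is tangent to ZS there, DZ ⟂ ZS, with radius 4.3, so the center D sits 4.3 in from both sides at D = (-39.400, -48.600). That places the tangent points at H = (-43.700, -48.600) on BH and Z = (-39.400, -52.900) on ZS. Then |LH| = |H − L| = 65.358.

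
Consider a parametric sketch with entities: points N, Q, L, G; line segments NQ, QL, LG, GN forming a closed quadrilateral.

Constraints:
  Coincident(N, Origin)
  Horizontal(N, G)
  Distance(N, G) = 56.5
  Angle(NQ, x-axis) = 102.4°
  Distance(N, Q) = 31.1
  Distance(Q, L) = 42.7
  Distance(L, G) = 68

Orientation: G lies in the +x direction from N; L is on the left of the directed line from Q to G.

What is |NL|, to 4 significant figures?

64.56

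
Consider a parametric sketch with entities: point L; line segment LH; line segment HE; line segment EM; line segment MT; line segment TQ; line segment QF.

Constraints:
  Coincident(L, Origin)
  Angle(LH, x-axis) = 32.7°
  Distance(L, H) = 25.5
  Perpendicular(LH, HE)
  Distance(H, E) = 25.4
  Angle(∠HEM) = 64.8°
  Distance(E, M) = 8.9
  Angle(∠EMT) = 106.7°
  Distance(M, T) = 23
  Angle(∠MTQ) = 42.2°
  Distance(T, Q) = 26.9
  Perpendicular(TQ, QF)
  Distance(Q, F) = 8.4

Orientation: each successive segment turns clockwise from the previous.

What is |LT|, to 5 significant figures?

20.878

∠HEM = 64.8° gives EM at -172.50° from the x-axis; with |EM| = 8.9, M = (26.357, -8.7599). ∠EMT = 106.7° gives MT at 114.20° from the x-axis; with |MT| = 23.0, T = (16.929, 12.219). Then |LT| = |T − L| = 20.878.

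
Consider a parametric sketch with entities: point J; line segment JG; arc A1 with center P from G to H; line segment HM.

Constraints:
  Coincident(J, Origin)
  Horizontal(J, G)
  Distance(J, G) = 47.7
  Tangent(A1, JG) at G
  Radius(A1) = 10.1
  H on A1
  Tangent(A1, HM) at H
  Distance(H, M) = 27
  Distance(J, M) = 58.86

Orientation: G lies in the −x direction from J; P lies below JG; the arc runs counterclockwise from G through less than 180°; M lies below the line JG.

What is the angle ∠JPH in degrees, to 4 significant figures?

164.7°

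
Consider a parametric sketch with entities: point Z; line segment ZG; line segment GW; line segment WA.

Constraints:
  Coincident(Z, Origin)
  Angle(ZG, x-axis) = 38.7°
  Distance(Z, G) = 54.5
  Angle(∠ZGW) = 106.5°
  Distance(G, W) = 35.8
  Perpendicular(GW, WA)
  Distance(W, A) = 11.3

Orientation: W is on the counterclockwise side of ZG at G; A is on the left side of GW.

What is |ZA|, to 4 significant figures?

65.63

Z is at the origin; ZG runs at 38.7° with length 54.5, so G = 54.5·(cos 38.7°, sin 38.7°) = (42.53, 34.08). ∠ZGW = 106.5°, so GW runs at 38.7° + (180° − 106.5°) = 112.2° from the x-axis; with |GW| = 35.8, W = G + 35.8·(cos 112.2°, sin 112.2°) = (29.01, 67.22). GW is perpendicular to WA; with |WA| = 11.3 on the left of GW, A = W + 11.3·(-0.9259, -0.3778) = (18.54, 62.95). Then |ZA| = |A − Z| = 65.63.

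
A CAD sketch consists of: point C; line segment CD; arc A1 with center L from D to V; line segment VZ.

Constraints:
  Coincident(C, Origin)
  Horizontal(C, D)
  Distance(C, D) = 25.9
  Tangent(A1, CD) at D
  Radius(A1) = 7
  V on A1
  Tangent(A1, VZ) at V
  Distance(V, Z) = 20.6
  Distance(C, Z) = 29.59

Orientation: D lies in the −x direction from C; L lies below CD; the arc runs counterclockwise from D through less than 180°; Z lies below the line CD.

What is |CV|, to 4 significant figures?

32.84

C is at the origin; CD is horizontal with |CD| = 25.9 and D on the −x side, so D = (-25.90, 0.000). Tangency of A1 to CD means the radius LD is perpendicular to CD, so L = D + (0, -7) = (-25.90, -7.000). Since LV ⟂ VZ (tangency), |LZ| = √(7.0² + 20.6²) = 21.76 regardless of where V sits on A1. So Z lies on both circle(C, 29.59) and circle(L, 21.76); the below-CD intersection is Z = (-14.72, -25.67). V is the foot of the tangent from Z: V = (-30.43, -12.34).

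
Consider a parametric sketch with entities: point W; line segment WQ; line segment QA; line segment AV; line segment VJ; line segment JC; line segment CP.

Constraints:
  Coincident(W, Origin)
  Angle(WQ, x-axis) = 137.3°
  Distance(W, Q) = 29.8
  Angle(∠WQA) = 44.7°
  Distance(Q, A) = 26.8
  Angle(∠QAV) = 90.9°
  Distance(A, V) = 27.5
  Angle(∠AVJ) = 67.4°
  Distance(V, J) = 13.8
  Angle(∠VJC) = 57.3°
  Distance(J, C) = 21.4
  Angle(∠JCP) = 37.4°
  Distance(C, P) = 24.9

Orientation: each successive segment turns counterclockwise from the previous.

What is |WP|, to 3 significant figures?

13.2

∠VJC = 57.3° gives JC at -123° from the x-axis; with |JC| = 21.4, C = (-10.5, -11.1). ∠JCP = 37.4° gives CP at 19.6° from the x-axis; with |CP| = 24.9, P = (12.9, -2.76). Then |WP| = |P − W| = 13.2.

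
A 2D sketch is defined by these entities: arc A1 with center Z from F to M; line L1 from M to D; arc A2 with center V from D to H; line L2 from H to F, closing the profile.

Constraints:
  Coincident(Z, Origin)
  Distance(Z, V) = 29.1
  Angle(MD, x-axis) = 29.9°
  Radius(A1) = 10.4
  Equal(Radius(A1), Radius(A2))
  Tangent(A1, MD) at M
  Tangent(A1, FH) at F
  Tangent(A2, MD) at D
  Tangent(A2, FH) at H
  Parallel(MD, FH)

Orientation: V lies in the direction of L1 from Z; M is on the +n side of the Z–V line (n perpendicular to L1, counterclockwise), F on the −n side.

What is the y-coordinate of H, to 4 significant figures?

5.490

The slot axis is L1's direction at 29.9°, so u = (cos 29.9°, sin 29.9°) = (0.8669, 0.4985) and n = (−sin 29.9°, cos 29.9°) = (-0.4985, 0.8669). Z is at the origin and V lies 29.1 along u from Z, so V = 29.1·u = (25.23, 14.51). Tangency of A1 to both parallel lines with radius 10.4 puts M and F at Z ± 10.4·n: M = (-5.184, 9.016), F = (5.184, -9.016). Equal radii place D and H the same way about V: D = V + 10.4·n = (20.04, 23.52), H = V − 10.4·n = (30.41, 5.490). So H.y = 5.490.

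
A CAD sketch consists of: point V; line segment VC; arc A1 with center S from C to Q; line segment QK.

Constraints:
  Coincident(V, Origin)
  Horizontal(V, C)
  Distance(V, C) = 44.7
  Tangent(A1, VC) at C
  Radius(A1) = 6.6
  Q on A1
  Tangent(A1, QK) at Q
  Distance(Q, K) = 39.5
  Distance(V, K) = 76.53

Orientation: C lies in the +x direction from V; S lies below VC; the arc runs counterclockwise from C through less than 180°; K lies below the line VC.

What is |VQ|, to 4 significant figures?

40.98

Checks: |SQ| = 6.600 ✓; ∠(SQ, QK) = 90.00° ✓; |QK| = 39.50 ✓; |VK| = 76.53 ✓.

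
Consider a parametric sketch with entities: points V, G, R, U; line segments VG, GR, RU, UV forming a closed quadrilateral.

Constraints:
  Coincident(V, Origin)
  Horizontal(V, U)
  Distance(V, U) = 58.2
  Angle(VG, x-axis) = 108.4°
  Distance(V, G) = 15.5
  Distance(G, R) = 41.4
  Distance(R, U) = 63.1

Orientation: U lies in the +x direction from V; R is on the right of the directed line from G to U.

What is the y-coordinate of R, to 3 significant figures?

-26.3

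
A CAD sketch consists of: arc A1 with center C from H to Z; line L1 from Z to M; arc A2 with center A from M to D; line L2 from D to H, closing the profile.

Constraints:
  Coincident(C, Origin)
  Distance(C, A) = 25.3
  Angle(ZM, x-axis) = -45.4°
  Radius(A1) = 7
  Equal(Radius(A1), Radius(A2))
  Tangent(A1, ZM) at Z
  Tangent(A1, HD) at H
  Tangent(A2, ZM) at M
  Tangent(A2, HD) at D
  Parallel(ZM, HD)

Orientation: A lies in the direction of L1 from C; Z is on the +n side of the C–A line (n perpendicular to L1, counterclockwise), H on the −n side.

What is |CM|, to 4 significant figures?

26.25

The slot axis is L1's direction at -45.4°, so u = (cos -45.4°, sin -45.4°) = (0.7022, -0.7120) and n = (−sin -45.4°, cos -45.4°) = (0.7120, 0.7022). C is at the origin and A lies 25.3 along u from C, so A = 25.3·u = (17.76, -18.01). Tangency of A1 to both parallel lines with radius 7.0 puts Z and H at C ± 7.0·n: Z = (4.984, 4.915), H = (-4.984, -4.915). Equal radii place M and D the same way about A: M = A + 7.0·n = (22.75, -13.10), D = A − 7.0·n = (12.78, -22.93). Then |CM| = |M − C| = 26.25.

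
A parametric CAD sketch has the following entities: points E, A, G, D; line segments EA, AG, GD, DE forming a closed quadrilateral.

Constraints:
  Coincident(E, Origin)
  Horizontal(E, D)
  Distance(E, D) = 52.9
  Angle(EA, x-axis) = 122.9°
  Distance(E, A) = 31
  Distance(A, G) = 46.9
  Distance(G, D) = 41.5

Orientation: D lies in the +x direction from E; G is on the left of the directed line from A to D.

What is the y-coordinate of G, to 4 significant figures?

34.17

E is at the origin; ED is horizontal with |ED| = 52.9 and D in +x, so D = (52.9, 0). EA runs at 122.9° with |EA| = 31.0, so A = (-16.84, 26.03). G is determined by |AG| = 46.9 and |GD| = 41.5 together: it lies at the intersection of circle(A, 46.9) and circle(D, 41.5). With |AD| = 74.44, the foot of the radical line on AD is 40.43 from A and the perpendicular offset is √(46.9² − 40.43²) = 23.78. Taking the left-of-AD solution: G = (29.35, 34.17).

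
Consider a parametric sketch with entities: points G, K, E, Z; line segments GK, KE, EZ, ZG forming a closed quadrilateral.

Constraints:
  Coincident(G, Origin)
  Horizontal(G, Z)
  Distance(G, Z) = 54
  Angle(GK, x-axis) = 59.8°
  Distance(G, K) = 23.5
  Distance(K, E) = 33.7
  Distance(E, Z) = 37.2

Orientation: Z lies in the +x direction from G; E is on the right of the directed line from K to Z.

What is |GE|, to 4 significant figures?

22.81

G is at the origin; GZ is horizontal with |GZ| = 54.0 and Z in +x, so Z = (54.0, 0). GK runs at 59.8° with |GK| = 23.5, so K = (11.82, 20.31). E is determined by |KE| = 33.7 and |EZ| = 37.2 together: it lies at the intersection of circle(K, 33.7) and circle(Z, 37.2). With |KZ| = 46.81, the foot of the radical line on KZ is 20.76 from K and the perpendicular offset is √(33.7² − 20.76²) = 26.55. Taking the right-of-KZ solution: E = (19.00, -12.62).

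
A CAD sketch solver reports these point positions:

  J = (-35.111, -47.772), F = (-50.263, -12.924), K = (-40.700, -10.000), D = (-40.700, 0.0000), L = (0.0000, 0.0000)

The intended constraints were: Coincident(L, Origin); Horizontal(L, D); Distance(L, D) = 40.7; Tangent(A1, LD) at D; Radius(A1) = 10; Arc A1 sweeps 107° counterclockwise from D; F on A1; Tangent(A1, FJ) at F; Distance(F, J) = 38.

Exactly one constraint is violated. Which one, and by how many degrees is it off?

Tangent(A1, FJ) at F — off by 6.50°.

L = (0.00, 0.00) ✓; L.y = 0.00, D.y = 0.00 ✓; |LD| = 40.70 ✓; ∠(KD, DL) = 90.00° ✓; |KD| = 10.00 ✓; bearing(K→F) − bearing(K→D) = 107.0° ✓; |KF| = 10.00 ✓; ∠(KF, FJ) = 83.50° ✗; |FJ| = 38.00 ✓.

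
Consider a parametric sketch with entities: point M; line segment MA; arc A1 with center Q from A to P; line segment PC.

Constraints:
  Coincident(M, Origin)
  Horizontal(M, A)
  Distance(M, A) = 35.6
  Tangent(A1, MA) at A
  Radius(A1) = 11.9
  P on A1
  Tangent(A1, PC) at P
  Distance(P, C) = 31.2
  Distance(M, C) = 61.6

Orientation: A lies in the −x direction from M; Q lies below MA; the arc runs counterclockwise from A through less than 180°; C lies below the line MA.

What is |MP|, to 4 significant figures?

49.31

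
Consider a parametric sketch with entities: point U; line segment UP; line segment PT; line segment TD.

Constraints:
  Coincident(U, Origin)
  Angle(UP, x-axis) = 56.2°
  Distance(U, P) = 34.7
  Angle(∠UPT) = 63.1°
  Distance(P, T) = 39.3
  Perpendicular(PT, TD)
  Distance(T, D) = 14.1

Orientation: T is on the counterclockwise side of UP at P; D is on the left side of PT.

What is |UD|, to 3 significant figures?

29.0

U is at the origin; UP runs at 56.2° with length 34.7, so P = 34.7·(cos 56.2°, sin 56.2°) = (19.3, 28.8). ∠UPT = 63.1°, so PT runs at 56.2° + (180° − 63.1°) = 173° from the x-axis; with |PT| = 39.3, T = P + 39.3·(cos 173°, sin 173°) = (-19.7, 33.6). The perpendicularity gives TD at right angles to PT; with |TD| = 14.1 on the left of PT, D = T + 14.1·(-0.120, -0.993) = (-21.4, 19.6). Then |UD| = |D − U| = 29.0.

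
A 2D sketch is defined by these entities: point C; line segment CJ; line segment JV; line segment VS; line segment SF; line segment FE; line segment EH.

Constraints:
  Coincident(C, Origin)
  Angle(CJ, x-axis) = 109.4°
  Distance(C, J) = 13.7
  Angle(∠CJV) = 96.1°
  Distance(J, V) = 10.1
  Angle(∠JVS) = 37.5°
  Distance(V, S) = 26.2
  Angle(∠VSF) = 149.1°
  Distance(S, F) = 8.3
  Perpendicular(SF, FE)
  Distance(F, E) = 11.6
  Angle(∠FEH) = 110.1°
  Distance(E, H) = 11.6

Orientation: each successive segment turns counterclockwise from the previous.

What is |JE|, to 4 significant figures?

20.97

C is at the origin; CJ runs at 109.4° with length 13.7, so J = (-4.551, 12.92). ∠CJV = 96.1° gives JV at -166.7° from the x-axis; with |JV| = 10.1, V = (-14.38, 10.60). ∠JVS = 37.5° gives VS at -24.20° from the x-axis; with |VS| = 26.2, S = (9.518, -0.1413). ∠VSF = 149.1° gives SF at 6.700° from the x-axis; with |SF| = 8.3, F = (17.76, 0.8270). The perpendicularity gives FE at right angles to SF, so FE runs at 96.70°; with |FE| = 11.6, E = (16.41, 12.35). Then |JE| = |E − J| = 20.97.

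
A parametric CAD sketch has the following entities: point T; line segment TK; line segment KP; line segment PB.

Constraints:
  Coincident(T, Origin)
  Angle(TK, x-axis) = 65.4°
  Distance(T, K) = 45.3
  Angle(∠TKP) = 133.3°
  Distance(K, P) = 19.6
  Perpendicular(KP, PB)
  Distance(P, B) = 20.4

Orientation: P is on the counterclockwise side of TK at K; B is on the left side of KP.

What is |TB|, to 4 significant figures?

52.20

T is at the origin; TK runs at 65.4° with length 45.3, so K = 45.3·(cos 65.4°, sin 65.4°) = (18.86, 41.19). ∠TKP = 133.3°, so KP runs at 65.4° + (180° − 133.3°) = 112.1° from the x-axis; with |KP| = 19.6, P = K + 19.6·(cos 112.1°, sin 112.1°) = (11.48, 59.35). The perpendicularity gives PB at right angles to KP; with |PB| = 20.4 on the left of KP, B = P + 20.4·(-0.9265, -0.3762) = (-7.418, 51.67). Then |TB| = |B − T| = 52.20.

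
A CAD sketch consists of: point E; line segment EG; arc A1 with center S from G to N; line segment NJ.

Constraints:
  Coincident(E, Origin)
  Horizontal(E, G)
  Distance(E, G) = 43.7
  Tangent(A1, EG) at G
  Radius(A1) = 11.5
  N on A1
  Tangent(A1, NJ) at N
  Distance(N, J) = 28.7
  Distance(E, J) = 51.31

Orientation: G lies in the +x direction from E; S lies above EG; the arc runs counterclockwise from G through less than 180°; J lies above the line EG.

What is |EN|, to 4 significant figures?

55.50

Checks: |SN| = 11.50 ✓; ∠(SN, NJ) = 90.00° ✓; |NJ| = 28.70 ✓; |EJ| = 51.31 ✓.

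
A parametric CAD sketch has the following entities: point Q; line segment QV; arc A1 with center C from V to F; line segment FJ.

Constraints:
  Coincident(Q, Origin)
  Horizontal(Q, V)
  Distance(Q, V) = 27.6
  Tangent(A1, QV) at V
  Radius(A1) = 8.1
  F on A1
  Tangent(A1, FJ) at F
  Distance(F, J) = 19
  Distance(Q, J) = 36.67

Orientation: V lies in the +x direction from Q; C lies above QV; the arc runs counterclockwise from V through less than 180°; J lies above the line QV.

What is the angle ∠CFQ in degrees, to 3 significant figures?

14.6°

Q is at the origin; QV is horizontal with |QV| = 27.6 and V on the +x side, so V = (27.6, 0.00). Since A1 is tangent to QV there, CV ⟂ QV, so C = V + (0, 8.1) = (27.6, 8.10). Since CF ⟂ FJ (tangency), |CJ| = √(8.1² + 19.0²) = 20.7 regardless of where F sits on A1. So J lies on both circle(Q, 36.67) and circle(C, 20.7); the above-QV intersection is J = (23.3, 28.3). F is the foot of the tangent from J: F = (34.2, 12.8).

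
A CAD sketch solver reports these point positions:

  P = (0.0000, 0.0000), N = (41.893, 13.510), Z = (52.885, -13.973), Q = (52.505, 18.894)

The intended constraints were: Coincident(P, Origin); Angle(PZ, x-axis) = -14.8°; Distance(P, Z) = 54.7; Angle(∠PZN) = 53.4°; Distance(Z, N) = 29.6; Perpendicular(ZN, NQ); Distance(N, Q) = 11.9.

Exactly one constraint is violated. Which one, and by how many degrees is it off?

Perpendicular(ZN, NQ) — off by 5.10°.

P = (0.00, 0.00) ✓; PZ at -14.80° ✓; |PZ| = 54.70 ✓; ∠PZN = 53.40° ✓; |ZN| = 29.60 ✓; ∠(ZN, NQ) = 84.90° ✗; |NQ| = 11.90 ✓.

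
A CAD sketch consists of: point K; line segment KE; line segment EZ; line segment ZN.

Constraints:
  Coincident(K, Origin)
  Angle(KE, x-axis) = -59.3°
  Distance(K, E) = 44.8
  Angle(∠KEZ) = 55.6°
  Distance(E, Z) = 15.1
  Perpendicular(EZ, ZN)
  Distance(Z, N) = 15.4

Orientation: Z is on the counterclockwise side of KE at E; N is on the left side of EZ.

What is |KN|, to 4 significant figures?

23.86

∠KEZ = 55.6°, so EZ runs at -59.3° + (180° − 55.6°) = 65.10° from the x-axis; with |EZ| = 15.1, Z = E + 15.1·(cos 65.10°, sin 65.10°) = (29.23, -24.83). EZ is perpendicular to ZN; with |ZN| = 15.4 on the left of EZ, N = Z + 15.4·(-0.9070, 0.4210) = (15.26, -18.34). Then |KN| = |N − K| = 23.86.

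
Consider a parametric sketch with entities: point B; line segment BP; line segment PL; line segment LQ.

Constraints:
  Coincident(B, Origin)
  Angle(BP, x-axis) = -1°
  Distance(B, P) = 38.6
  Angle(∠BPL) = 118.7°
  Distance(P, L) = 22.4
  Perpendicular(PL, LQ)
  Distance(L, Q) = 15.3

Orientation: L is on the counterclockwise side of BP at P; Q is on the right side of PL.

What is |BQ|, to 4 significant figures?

63.97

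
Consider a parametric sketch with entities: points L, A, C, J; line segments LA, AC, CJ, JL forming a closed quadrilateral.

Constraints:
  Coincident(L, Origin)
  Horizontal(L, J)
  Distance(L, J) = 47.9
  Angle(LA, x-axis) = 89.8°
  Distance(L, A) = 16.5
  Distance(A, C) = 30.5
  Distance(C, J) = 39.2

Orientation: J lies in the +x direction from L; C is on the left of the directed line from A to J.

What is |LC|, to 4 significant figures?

41.64

Checks: L = (0.00, 0.00) ✓; |AC| = 30.50 ✓; |CJ| = 39.20 ✓.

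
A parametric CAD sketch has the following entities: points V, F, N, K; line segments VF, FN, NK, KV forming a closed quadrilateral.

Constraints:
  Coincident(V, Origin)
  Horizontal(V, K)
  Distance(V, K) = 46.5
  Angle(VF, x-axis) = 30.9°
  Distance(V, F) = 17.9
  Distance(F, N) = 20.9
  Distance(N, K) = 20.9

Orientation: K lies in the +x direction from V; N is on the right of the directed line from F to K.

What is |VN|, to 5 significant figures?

28.363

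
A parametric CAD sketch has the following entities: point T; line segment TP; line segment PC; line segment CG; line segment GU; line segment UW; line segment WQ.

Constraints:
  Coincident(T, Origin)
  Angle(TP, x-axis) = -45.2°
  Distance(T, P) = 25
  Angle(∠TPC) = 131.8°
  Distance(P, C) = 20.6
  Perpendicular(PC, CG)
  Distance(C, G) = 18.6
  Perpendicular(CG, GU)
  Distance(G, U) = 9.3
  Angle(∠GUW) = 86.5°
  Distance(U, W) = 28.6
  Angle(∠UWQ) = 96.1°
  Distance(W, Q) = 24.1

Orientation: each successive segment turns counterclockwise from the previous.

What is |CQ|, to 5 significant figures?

19.870

T is at the origin; TP runs at -45.2° with length 25.0, so P = (17.616, -17.739). ∠TPC = 131.8° gives PC at 3.0000° from the x-axis; with |PC| = 20.6, C = (38.188, -16.661). PC is perpendicular to CG, so CG runs at 93.000°; with |CG| = 18.6, G = (37.214, 1.9134). CG ⟂ GU, so GU runs at -177.00°; with |GU| = 9.3, U = (27.927, 1.4266). ∠GUW = 86.5° gives UW at -83.500° from the x-axis; with |UW| = 28.6, W = (31.165, -26.990). ∠UWQ = 96.1° gives WQ at 0.40000° from the x-axis; with |WQ| = 24.1, Q = (55.264, -26.821). Then |CQ| = |Q − C| = 19.870.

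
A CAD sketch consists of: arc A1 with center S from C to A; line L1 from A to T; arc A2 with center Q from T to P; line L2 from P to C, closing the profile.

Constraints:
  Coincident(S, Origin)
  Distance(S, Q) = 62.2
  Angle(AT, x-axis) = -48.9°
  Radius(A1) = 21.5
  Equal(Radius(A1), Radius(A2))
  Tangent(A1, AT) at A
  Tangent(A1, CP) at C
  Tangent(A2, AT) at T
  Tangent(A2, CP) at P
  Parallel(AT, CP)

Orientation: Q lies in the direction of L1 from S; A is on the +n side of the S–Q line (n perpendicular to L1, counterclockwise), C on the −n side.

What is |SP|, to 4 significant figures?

65.81

The slot axis is L1's direction at -48.9°, so u = (cos -48.9°, sin -48.9°) = (0.6574, -0.7536) and n = (−sin -48.9°, cos -48.9°) = (0.7536, 0.6574). S is at the origin and Q lies 62.2 along u from S, so Q = 62.2·u = (40.89, -46.87). Tangency of A1 to both parallel lines with radius 21.5 puts A and C at S ± 21.5·n: A = (16.20, 14.13), C = (-16.20, -14.13). Equal radii place T and P the same way about Q: T = Q + 21.5·n = (57.09, -32.74), P = Q − 21.5·n = (24.69, -61.01). Then |SP| = |P − S| = 65.81.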